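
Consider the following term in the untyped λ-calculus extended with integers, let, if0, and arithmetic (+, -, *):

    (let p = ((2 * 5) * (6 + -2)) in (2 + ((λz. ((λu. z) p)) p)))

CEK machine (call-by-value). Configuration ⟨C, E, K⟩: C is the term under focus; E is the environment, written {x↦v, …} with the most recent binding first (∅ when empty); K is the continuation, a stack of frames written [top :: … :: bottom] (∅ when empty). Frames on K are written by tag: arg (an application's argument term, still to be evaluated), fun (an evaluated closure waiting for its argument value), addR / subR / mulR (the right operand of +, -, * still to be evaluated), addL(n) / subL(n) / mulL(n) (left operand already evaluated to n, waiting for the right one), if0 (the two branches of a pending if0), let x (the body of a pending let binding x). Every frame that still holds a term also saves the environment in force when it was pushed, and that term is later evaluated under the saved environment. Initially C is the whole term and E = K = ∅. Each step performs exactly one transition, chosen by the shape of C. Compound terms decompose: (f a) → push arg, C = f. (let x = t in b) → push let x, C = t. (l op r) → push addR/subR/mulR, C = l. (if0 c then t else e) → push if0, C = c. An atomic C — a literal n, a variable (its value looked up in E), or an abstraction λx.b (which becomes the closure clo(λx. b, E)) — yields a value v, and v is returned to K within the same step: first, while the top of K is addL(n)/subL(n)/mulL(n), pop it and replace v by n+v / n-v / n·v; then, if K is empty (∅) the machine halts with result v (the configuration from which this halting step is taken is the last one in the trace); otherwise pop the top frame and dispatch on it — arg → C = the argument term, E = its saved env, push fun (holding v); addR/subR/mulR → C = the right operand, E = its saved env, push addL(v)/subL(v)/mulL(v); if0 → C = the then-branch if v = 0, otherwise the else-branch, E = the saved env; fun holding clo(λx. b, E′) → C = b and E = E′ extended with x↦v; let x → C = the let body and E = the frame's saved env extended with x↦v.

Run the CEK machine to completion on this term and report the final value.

Answer: 42

Execution trace:
[0] ⟨C=(let p = ((2 * 5) * (6 + -2)) in (2 + ((λz. ((λu. z) p)) p))); E=∅; K=∅⟩
[1] ⟨C=((2 * 5) * (6 + -2)); E=∅; K=[let p]⟩
[2] ⟨C=(2 * 5); E=∅; K=[mulR :: let p]⟩
[3] ⟨C=2; E=∅; K=[mulR :: mulR :: let p]⟩
[4] ⟨C=5; E=∅; K=[mulL(2) :: mulR :: let p]⟩
[5] ⟨C=(6 + -2); E=∅; K=[mulL(10) :: let p]⟩
[6] ⟨C=6; E=∅; K=[addR :: mulL(10) :: let p]⟩
[7] ⟨C=-2; E=∅; K=[addL(6) :: mulL(10) :: let p]⟩
[8] ⟨C=(2 + ((λz. ((λu. z) p)) p)); E={p↦40}; K=∅⟩
[9] ⟨C=2; E={p↦40}; K=[addR]⟩
[10] ⟨C=((λz. ((λu. z) p)) p); E={p↦40}; K=[addL(2)]⟩
[11] ⟨C=(λz. ((λu. z) p)); E={p↦40}; K=[arg :: addL(2)]⟩
[12] ⟨C=p; E={p↦40}; K=[fun :: addL(2)]⟩
[13] ⟨C=((λu. z) p); E={z↦40, p↦40}; K=[addL(2)]⟩
[14] ⟨C=(λu. z); E={z↦40, p↦40}; K=[arg :: addL(2)]⟩
[15] ⟨C=p; E={z↦40, p↦40}; K=[fun :: addL(2)]⟩
[16] ⟨C=z; E={u↦40, z↦40, p↦40}; K=[addL(2)]⟩
→ final value 42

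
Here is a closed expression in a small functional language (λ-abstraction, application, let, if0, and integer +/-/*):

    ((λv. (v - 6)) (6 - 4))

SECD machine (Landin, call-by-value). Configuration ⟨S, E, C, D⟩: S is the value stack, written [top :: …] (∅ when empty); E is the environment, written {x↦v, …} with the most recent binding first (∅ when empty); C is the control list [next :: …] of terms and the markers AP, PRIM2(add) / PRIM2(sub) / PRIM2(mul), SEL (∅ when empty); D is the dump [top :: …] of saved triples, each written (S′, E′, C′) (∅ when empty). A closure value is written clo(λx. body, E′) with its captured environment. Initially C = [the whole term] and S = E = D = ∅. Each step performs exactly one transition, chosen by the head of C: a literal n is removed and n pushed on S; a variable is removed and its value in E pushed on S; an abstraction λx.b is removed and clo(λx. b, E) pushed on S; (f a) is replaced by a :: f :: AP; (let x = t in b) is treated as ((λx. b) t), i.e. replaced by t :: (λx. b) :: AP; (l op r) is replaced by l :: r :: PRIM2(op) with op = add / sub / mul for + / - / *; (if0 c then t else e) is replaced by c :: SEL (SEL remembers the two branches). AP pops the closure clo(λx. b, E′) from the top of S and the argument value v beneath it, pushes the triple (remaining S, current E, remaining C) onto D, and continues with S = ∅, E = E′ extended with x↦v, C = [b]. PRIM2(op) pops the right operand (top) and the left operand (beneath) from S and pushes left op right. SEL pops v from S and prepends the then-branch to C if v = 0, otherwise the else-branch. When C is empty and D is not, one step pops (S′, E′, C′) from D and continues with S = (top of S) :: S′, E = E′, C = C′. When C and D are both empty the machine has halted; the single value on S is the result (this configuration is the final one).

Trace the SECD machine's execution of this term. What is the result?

step 0: ⟨S=∅; E=∅; C=[((λv. (v - 6)) (6 - 4))]; D=∅⟩
step 1: ⟨S=∅; E=∅; C=[(6 - 4) :: (λv. (v - 6)) :: AP]; D=∅⟩
step 2: ⟨S=∅; E=∅; C=[6 :: 4 :: PRIM2(sub) :: (λv. (v - 6)) :: AP]; D=∅⟩
step 3: ⟨S=[6]; E=∅; C=[4 :: PRIM2(sub) :: (λv. (v - 6)) :: AP]; D=∅⟩
step 4: ⟨S=[4 :: 6]; E=∅; C=[PRIM2(sub) :: (λv. (v - 6)) :: AP]; D=∅⟩
step 5: ⟨S=[2]; E=∅; C=[(λv. (v - 6)) :: AP]; D=∅⟩
step 6: ⟨S=[clo(λv. (v - 6), ∅) :: 2]; E=∅; C=[AP]; D=∅⟩
step 7: ⟨S=∅; E={v↦2}; C=[(v - 6)]; D=[(∅, ∅, ∅)]⟩
step 8: ⟨S=∅; E={v↦2}; C=[v :: 6 :: PRIM2(sub)]; D=[(∅, ∅, ∅)]⟩
step 9: ⟨S=[2]; E={v↦2}; C=[6 :: PRIM2(sub)]; D=[(∅, ∅, ∅)]⟩
step 10: ⟨S=[6 :: 2]; E={v↦2}; C=[PRIM2(sub)]; D=[(∅, ∅, ∅)]⟩
step 11: ⟨S=[-4]; E={v↦2}; C=∅; D=[(∅, ∅, ∅)]⟩
step 12: ⟨S=[-4]; E=∅; C=∅; D=∅⟩
→ final value -4

Answer: -4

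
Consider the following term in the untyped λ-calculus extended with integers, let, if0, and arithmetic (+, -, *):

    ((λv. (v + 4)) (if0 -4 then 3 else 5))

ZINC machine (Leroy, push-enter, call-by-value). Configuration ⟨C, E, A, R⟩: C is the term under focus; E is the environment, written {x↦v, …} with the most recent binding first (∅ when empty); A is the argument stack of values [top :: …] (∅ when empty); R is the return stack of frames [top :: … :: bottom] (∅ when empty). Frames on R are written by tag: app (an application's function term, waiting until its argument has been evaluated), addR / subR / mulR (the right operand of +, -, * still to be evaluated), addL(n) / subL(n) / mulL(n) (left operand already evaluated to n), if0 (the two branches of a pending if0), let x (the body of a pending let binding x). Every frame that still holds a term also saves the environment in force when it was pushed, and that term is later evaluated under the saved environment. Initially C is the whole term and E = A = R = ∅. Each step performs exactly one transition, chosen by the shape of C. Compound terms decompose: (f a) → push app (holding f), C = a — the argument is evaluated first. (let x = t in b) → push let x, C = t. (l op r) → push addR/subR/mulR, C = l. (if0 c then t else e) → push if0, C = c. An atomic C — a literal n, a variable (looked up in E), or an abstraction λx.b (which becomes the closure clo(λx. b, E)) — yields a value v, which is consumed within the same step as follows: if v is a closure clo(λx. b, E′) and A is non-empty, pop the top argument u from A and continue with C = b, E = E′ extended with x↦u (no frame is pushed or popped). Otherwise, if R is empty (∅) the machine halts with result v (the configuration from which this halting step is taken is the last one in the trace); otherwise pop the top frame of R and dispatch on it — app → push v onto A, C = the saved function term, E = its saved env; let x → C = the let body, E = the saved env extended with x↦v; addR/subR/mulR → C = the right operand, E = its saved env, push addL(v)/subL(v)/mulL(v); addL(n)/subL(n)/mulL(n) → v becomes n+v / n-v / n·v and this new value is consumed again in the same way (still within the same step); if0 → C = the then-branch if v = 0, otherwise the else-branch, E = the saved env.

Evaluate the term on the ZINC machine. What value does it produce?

step 0: [C=((λv. (v + 4)) (if0 -4 then 3 else 5)) | E=∅ | A=∅ | R=∅]
step 1: [C=(if0 -4 then 3 else 5) | E=∅ | A=∅ | R=[app]]
step 2: [C=-4 | E=∅ | A=∅ | R=[if0 :: app]]
step 3: [C=5 | E=∅ | A=∅ | R=[app]]
step 4: [C=(λv. (v + 4)) | E=∅ | A=[5] | R=∅]
step 5: [C=(v + 4) | E={v↦5} | A=∅ | R=∅]
step 6: [C=v | E={v↦5} | A=∅ | R=[addR]]
step 7: [C=4 | E={v↦5} | A=∅ | R=[addL(5)]]
→ final value 9

Answer: 9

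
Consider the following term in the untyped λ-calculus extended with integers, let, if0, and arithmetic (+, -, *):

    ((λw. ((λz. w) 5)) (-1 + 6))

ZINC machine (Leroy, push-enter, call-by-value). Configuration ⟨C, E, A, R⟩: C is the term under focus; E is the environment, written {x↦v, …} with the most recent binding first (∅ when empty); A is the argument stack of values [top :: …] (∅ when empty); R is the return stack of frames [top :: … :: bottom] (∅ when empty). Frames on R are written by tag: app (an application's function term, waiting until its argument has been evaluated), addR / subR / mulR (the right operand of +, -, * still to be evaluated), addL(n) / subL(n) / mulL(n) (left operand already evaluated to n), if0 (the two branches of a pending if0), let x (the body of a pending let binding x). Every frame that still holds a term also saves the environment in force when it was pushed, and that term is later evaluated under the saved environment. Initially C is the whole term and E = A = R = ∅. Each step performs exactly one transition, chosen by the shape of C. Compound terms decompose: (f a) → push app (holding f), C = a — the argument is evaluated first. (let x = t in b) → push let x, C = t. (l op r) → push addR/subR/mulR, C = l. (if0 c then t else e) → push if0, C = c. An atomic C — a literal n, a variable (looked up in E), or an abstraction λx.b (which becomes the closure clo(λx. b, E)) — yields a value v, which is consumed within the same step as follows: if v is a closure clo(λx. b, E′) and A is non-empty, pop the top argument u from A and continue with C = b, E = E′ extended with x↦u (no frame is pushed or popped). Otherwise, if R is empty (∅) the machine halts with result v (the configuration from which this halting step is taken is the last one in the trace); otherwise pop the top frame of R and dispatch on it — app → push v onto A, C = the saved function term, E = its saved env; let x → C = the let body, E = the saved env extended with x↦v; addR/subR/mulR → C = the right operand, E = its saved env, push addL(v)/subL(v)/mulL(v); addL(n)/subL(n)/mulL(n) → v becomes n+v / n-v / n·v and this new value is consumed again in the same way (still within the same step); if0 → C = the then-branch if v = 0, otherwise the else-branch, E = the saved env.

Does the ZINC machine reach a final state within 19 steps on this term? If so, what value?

0. <C=((λw. ((λz. w) 5)) (-1 + 6)), E=∅, A=∅, R=∅>
1. <C=(-1 + 6), E=∅, A=∅, R=[app]>
2. <C=-1, E=∅, A=∅, R=[addR :: app]>
3. <C=6, E=∅, A=∅, R=[addL(-1) :: app]>
4. <C=(λw. ((λz. w) 5)), E=∅, A=[5], R=∅>
5. <C=((λz. w) 5), E={w↦5}, A=∅, R=∅>
6. <C=5, E={w↦5}, A=∅, R=[app]>
7. <C=(λz. w), E={w↦5}, A=[5], R=∅>
8. <C=w, E={z↦5, w↦5}, A=∅, R=∅>
→ final value 5

Answer: 5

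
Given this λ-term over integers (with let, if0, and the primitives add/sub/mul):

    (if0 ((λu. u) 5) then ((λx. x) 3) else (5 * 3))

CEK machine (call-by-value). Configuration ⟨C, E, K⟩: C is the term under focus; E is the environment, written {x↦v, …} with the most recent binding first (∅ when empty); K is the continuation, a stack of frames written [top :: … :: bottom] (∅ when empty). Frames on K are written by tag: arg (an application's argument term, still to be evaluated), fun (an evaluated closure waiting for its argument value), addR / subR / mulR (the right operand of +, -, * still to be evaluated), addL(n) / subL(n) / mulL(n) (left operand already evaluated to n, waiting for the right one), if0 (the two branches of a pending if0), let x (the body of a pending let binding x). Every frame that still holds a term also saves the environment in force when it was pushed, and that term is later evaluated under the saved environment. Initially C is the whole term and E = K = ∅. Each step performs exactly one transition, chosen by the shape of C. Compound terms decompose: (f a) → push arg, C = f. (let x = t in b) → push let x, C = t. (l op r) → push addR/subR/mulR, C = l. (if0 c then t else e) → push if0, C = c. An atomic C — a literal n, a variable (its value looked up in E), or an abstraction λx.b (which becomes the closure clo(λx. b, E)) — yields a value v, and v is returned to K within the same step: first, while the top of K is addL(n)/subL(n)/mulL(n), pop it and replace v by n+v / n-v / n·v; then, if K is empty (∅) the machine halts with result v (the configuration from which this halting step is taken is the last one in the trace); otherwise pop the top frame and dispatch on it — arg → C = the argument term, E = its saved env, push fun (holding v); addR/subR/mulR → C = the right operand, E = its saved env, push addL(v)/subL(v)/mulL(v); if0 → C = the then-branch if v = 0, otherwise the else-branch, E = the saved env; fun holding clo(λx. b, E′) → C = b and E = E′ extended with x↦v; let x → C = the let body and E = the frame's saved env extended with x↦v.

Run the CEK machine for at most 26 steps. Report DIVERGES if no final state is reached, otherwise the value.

0. [C=(if0 ((λu. u) 5) then ((λx. x) 3) else (5 * 3)) | E=∅ | K=∅]
1. [C=((λu. u) 5) | E=∅ | K=[if0]]
2. [C=(λu. u) | E=∅ | K=[arg :: if0]]
3. [C=5 | E=∅ | K=[fun :: if0]]
4. [C=u | E={u↦5} | K=[if0]]
5. [C=(5 * 3) | E=∅ | K=∅]
6. [C=5 | E=∅ | K=[mulR]]
7. [C=3 | E=∅ | K=[mulL(5)]]
→ final value 15

Answer: 15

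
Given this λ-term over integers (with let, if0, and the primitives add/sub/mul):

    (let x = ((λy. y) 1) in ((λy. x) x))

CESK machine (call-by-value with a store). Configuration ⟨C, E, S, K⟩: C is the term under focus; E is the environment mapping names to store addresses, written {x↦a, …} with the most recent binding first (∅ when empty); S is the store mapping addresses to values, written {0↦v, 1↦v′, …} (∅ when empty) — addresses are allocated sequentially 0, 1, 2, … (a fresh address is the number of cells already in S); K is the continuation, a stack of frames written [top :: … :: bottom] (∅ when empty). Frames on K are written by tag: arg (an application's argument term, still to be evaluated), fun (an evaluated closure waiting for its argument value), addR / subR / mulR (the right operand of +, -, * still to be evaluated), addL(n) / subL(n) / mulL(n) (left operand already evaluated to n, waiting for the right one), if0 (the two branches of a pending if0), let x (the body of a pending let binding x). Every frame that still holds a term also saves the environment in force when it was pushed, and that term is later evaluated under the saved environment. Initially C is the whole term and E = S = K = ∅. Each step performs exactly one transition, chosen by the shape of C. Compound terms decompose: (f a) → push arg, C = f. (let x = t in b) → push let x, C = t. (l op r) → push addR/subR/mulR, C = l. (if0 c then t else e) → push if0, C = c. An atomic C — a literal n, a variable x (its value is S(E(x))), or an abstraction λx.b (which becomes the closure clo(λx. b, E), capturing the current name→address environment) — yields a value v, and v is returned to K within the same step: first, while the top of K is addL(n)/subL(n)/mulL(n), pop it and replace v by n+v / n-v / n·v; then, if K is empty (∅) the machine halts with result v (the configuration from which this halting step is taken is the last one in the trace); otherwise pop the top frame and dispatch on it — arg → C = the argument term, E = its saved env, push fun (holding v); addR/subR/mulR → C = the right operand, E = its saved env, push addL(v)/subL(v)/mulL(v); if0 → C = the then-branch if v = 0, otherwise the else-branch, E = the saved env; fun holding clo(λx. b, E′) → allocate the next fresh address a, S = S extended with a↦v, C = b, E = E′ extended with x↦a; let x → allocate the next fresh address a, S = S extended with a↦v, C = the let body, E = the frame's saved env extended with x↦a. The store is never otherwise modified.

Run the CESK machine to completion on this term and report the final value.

step 0: <C=(let x = ((λy. y) 1) in ((λy. x) x)), E=∅, S=∅, K=∅>
step 1: <C=((λy. y) 1), E=∅, S=∅, K=[let x]>
step 2: <C=(λy. y), E=∅, S=∅, K=[arg :: let x]>
step 3: <C=1, E=∅, S=∅, K=[fun :: let x]>
step 4: <C=y, E={y↦0}, S={0↦1}, K=[let x]>
step 5: <C=((λy. x) x), E={x↦1}, S={0↦1, 1↦1}, K=∅>
step 6: <C=(λy. x), E={x↦1}, S={0↦1, 1↦1}, K=[arg]>
step 7: <C=x, E={x↦1}, S={0↦1, 1↦1}, K=[fun]>
step 8: <C=x, E={y↦2, x↦1}, S={0↦1, 1↦1, 2↦1}, K=∅>
→ final value 1

Answer: 1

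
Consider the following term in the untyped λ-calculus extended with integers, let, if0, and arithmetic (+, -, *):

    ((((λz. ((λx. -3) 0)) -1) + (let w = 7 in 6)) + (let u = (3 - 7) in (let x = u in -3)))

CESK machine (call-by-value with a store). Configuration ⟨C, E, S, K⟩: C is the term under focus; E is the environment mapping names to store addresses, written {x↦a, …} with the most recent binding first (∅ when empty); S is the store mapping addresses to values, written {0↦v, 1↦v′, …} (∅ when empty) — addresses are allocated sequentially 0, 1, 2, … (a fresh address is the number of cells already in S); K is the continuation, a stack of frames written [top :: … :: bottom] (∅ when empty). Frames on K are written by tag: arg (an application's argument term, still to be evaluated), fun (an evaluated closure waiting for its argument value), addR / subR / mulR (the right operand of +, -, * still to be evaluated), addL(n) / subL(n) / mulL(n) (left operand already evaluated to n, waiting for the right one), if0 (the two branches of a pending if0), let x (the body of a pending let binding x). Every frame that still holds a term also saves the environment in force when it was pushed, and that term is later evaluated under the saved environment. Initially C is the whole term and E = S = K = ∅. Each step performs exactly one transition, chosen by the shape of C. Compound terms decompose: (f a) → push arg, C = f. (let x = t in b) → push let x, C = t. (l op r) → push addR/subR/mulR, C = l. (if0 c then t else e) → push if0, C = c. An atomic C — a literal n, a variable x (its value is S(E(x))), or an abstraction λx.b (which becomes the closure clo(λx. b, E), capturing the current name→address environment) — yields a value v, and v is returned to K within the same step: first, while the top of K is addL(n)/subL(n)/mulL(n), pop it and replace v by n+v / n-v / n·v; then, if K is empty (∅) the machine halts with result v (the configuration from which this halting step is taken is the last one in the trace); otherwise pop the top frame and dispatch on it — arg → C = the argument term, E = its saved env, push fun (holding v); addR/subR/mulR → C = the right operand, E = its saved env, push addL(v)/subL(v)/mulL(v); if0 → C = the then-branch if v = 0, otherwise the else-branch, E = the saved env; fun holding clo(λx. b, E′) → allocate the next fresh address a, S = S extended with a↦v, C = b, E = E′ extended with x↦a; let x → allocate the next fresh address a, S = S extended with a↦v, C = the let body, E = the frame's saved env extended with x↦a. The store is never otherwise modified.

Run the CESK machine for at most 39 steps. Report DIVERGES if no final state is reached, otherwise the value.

[0] <C=((((λz. ((λx. -3) 0)) -1) + (let w = 7 in 6)) + (let u = (3 - 7) in (let x = u in -3))), E=∅, S=∅, K=∅>
[1] <C=(((λz. ((λx. -3) 0)) -1) + (let w = 7 in 6)), E=∅, S=∅, K=[addR]>
[2] <C=((λz. ((λx. -3) 0)) -1), E=∅, S=∅, K=[addR :: addR]>
[3] <C=(λz. ((λx. -3) 0)), E=∅, S=∅, K=[arg :: addR :: addR]>
[4] <C=-1, E=∅, S=∅, K=[fun :: addR :: addR]>
[5] <C=((λx. -3) 0), E={z↦0}, S={0↦-1}, K=[addR :: addR]>
[6] <C=(λx. -3), E={z↦0}, S={0↦-1}, K=[arg :: addR :: addR]>
[7] <C=0, E={z↦0}, S={0↦-1}, K=[fun :: addR :: addR]>
[8] <C=-3, E={x↦1, z↦0}, S={0↦-1, 1↦0}, K=[addR :: addR]>
[9] <C=(let w = 7 in 6), E=∅, S={0↦-1, 1↦0}, K=[addL(-3) :: addR]>
[10] <C=7, E=∅, S={0↦-1, 1↦0}, K=[let w :: addL(-3) :: addR]>
[11] <C=6, E={w↦2}, S={0↦-1, 1↦0, 2↦7}, K=[addL(-3) :: addR]>
[12] <C=(let u = (3 - 7) in (let x = u in -3)), E=∅, S={0↦-1, 1↦0, 2↦7}, K=[addL(3)]>
[13] <C=(3 - 7), E=∅, S={0↦-1, 1↦0, 2↦7}, K=[let u :: addL(3)]>
[14] <C=3, E=∅, S={0↦-1, 1↦0, 2↦7}, K=[subR :: let u :: addL(3)]>
[15] <C=7, E=∅, S={0↦-1, 1↦0, 2↦7}, K=[subL(3) :: let u :: addL(3)]>
[16] <C=(let x = u in -3), E={u↦3}, S={0↦-1, 1↦0, 2↦7, 3↦-4}, K=[addL(3)]>
[17] <C=u, E={u↦3}, S={0↦-1, 1↦0, 2↦7, 3↦-4}, K=[let x :: addL(3)]>
[18] <C=-3, E={x↦4, u↦3}, S={0↦-1, 1↦0, 2↦7, 3↦-4, 4↦-4}, K=[addL(3)]>
→ final value 0

Answer: 0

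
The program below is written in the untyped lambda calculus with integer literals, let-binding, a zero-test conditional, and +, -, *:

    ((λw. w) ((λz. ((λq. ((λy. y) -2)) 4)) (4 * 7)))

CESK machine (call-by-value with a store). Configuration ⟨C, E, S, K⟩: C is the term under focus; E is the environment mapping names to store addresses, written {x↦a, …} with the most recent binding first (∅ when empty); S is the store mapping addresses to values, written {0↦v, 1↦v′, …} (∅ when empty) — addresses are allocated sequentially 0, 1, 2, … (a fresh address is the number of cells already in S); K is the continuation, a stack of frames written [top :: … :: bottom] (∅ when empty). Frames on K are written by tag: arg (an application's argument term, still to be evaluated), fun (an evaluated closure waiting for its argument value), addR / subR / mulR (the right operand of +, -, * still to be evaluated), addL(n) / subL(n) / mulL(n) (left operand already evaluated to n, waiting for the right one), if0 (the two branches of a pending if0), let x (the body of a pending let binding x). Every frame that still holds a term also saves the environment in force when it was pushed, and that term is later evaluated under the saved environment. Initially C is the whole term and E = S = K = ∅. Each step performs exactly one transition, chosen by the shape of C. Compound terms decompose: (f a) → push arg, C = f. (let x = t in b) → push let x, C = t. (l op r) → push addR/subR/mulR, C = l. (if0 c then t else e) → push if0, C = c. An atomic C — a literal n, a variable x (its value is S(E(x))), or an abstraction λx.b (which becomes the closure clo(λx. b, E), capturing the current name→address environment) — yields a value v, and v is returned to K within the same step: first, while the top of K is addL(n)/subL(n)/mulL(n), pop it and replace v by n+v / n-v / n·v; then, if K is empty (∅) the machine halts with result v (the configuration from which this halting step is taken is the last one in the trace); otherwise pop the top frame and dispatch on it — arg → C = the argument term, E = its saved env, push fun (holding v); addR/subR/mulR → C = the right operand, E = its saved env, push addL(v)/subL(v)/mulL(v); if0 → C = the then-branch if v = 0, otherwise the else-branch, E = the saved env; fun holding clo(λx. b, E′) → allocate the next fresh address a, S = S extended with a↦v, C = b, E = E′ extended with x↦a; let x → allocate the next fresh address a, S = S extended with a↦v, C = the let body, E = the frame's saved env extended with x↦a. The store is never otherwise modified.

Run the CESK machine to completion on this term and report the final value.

[0] ⟨C=((λw. w) ((λz. ((λq. ((λy. y) -2)) 4)) (4 * 7))); E=∅; S=∅; K=∅⟩
[1] ⟨C=(λw. w); E=∅; S=∅; K=[arg]⟩
[2] ⟨C=((λz. ((λq. ((λy. y) -2)) 4)) (4 * 7)); E=∅; S=∅; K=[fun]⟩
[3] ⟨C=(λz. ((λq. ((λy. y) -2)) 4)); E=∅; S=∅; K=[arg :: fun]⟩
[4] ⟨C=(4 * 7); E=∅; S=∅; K=[fun :: fun]⟩
[5] ⟨C=4; E=∅; S=∅; K=[mulR :: fun :: fun]⟩
[6] ⟨C=7; E=∅; S=∅; K=[mulL(4) :: fun :: fun]⟩
[7] ⟨C=((λq. ((λy. y) -2)) 4); E={z↦0}; S={0↦28}; K=[fun]⟩
[8] ⟨C=(λq. ((λy. y) -2)); E={z↦0}; S={0↦28}; K=[arg :: fun]⟩
[9] ⟨C=4; E={z↦0}; S={0↦28}; K=[fun :: fun]⟩
[10] ⟨C=((λy. y) -2); E={q↦1, z↦0}; S={0↦28, 1↦4}; K=[fun]⟩
[11] ⟨C=(λy. y); E={q↦1, z↦0}; S={0↦28, 1↦4}; K=[arg :: fun]⟩
[12] ⟨C=-2; E={q↦1, z↦0}; S={0↦28, 1↦4}; K=[fun :: fun]⟩
[13] ⟨C=y; E={y↦2, q↦1, z↦0}; S={0↦28, 1↦4, 2↦-2}; K=[fun]⟩
[14] ⟨C=w; E={w↦3}; S={0↦28, 1↦4, 2↦-2, 3↦-2}; K=∅⟩
→ final value -2

Answer: -2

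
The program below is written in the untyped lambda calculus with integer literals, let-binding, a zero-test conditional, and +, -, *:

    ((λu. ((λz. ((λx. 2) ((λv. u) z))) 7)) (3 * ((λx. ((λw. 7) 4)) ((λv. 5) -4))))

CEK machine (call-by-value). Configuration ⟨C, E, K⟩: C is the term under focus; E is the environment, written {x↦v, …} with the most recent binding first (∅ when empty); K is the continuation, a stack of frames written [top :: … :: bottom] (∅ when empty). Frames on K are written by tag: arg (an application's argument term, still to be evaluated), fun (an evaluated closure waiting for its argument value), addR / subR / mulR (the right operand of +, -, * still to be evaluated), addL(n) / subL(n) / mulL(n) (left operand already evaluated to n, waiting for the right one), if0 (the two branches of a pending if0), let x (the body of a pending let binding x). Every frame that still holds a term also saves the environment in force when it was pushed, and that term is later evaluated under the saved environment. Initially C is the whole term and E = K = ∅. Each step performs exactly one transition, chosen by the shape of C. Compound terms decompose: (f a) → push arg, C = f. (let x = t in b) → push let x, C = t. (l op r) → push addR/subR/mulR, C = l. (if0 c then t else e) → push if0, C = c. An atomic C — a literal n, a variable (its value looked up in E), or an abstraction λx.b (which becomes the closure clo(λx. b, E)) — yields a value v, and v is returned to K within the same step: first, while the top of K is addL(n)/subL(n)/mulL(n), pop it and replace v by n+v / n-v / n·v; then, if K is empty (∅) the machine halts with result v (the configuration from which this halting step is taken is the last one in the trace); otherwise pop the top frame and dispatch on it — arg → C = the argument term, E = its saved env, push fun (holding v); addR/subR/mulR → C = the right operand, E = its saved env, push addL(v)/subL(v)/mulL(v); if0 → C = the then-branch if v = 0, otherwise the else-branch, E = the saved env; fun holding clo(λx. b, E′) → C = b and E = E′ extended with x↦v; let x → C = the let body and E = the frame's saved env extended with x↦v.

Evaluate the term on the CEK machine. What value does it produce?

Answer: 2

Execution trace:
0. [C=((λu. ((λz. ((λx. 2) ((λv. u) z))) 7)) (3 * ((λx. ((λw. 7) 4)) ((λv. 5) -4)))) | E=∅ | K=∅]
1. [C=(λu. ((λz. ((λx. 2) ((λv. u) z))) 7)) | E=∅ | K=[arg]]
2. [C=(3 * ((λx. ((λw. 7) 4)) ((λv. 5) -4))) | E=∅ | K=[fun]]
3. [C=3 | E=∅ | K=[mulR :: fun]]
4. [C=((λx. ((λw. 7) 4)) ((λv. 5) -4)) | E=∅ | K=[mulL(3) :: fun]]
5. [C=(λx. ((λw. 7) 4)) | E=∅ | K=[arg :: mulL(3) :: fun]]
6. [C=((λv. 5) -4) | E=∅ | K=[fun :: mulL(3) :: fun]]
7. [C=(λv. 5) | E=∅ | K=[arg :: fun :: mulL(3) :: fun]]
8. [C=-4 | E=∅ | K=[fun :: fun :: mulL(3) :: fun]]
9. [C=5 | E={v↦-4} | K=[fun :: mulL(3) :: fun]]
10. [C=((λw. 7) 4) | E={x↦5} | K=[mulL(3) :: fun]]
11. [C=(λw. 7) | E={x↦5} | K=[arg :: mulL(3) :: fun]]
12. [C=4 | E={x↦5} | K=[fun :: mulL(3) :: fun]]
13. [C=7 | E={w↦4, x↦5} | K=[mulL(3) :: fun]]
14. [C=((λz. ((λx. 2) ((λv. u) z))) 7) | E={u↦21} | K=∅]
15. [C=(λz. ((λx. 2) ((λv. u) z))) | E={u↦21} | K=[arg]]
16. [C=7 | E={u↦21} | K=[fun]]
17. [C=((λx. 2) ((λv. u) z)) | E={z↦7, u↦21} | K=∅]
18. [C=(λx. 2) | E={z↦7, u↦21} | K=[arg]]
19. [C=((λv. u) z) | E={z↦7, u↦21} | K=[fun]]
20. [C=(λv. u) | E={z↦7, u↦21} | K=[arg :: fun]]
21. [C=z | E={z↦7, u↦21} | K=[fun :: fun]]
22. [C=u | E={v↦7, z↦7, u↦21} | K=[fun]]
23. [C=2 | E={x↦21, z↦7, u↦21} | K=∅]
→ final value 2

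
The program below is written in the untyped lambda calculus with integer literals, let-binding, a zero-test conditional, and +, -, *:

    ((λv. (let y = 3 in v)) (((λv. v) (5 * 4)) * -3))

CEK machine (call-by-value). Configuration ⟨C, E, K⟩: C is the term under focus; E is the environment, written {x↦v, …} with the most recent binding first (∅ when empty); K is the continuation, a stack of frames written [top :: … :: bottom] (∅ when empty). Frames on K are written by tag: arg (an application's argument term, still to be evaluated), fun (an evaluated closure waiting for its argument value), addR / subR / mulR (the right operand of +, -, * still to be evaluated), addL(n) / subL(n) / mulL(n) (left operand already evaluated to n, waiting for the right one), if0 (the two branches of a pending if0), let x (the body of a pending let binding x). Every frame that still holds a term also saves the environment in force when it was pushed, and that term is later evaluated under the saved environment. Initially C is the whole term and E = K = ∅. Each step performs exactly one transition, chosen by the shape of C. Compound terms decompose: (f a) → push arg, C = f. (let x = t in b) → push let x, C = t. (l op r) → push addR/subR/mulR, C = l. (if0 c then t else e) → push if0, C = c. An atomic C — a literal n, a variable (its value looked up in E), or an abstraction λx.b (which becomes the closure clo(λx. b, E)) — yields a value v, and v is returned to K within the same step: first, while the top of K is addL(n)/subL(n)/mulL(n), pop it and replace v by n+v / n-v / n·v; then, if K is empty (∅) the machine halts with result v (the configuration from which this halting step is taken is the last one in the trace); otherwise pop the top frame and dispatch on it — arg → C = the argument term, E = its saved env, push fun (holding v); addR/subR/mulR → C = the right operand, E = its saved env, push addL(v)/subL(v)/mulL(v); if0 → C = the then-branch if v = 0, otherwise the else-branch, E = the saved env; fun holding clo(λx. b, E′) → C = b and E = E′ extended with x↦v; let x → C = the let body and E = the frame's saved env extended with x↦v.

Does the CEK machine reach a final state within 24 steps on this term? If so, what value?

Answer: -60

Machine steps:
0. <C=((λv. (let y = 3 in v)) (((λv. v) (5 * 4)) * -3)), E=∅, K=∅>
1. <C=(λv. (let y = 3 in v)), E=∅, K=[arg]>
2. <C=(((λv. v) (5 * 4)) * -3), E=∅, K=[fun]>
3. <C=((λv. v) (5 * 4)), E=∅, K=[mulR :: fun]>
4. <C=(λv. v), E=∅, K=[arg :: mulR :: fun]>
5. <C=(5 * 4), E=∅, K=[fun :: mulR :: fun]>
6. <C=5, E=∅, K=[mulR :: fun :: mulR :: fun]>
7. <C=4, E=∅, K=[mulL(5) :: fun :: mulR :: fun]>
8. <C=v, E={v↦20}, K=[mulR :: fun]>
9. <C=-3, E=∅, K=[mulL(20) :: fun]>
10. <C=(let y = 3 in v), E={v↦-60}, K=∅>
11. <C=3, E={v↦-60}, K=[let y]>
12. <C=v, E={y↦3, v↦-60}, K=∅>
→ final value -60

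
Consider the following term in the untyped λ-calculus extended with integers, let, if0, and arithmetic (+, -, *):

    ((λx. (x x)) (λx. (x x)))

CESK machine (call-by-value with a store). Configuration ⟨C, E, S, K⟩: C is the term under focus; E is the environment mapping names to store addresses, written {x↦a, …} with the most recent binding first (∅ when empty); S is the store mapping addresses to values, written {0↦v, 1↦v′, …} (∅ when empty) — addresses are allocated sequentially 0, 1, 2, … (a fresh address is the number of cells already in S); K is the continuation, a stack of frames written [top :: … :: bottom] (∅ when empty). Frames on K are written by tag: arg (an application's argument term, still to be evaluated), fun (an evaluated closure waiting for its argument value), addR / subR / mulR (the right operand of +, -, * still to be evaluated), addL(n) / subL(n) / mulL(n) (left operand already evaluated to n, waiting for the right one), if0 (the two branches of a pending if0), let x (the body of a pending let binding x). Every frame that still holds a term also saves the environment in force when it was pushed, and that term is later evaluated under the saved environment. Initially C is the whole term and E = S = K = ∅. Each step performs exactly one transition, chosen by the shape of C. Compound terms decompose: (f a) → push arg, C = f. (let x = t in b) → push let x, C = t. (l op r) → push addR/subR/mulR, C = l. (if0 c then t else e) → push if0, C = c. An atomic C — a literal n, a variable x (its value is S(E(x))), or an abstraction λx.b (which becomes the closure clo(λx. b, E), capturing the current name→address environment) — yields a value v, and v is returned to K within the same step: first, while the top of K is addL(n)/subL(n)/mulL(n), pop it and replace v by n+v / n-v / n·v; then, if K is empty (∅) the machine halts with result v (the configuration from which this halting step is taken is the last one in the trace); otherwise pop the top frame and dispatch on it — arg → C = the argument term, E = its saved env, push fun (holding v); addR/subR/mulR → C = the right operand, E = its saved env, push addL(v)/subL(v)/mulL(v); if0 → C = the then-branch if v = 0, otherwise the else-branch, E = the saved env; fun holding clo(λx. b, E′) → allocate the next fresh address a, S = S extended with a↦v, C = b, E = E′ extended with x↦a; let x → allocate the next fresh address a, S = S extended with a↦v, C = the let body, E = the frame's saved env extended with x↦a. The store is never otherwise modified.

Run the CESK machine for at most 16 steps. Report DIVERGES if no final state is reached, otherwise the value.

t=0: [C=((λx. (x x)) (λx. (x x))) | E=∅ | S=∅ | K=∅]
t=1: [C=(λx. (x x)) | E=∅ | S=∅ | K=[arg]]
t=2: [C=(λx. (x x)) | E=∅ | S=∅ | K=[fun]]
t=3: [C=(x x) | E={x↦0} | S={0↦clo(λx. (x x), ∅)} | K=∅]
t=4: [C=x | E={x↦0} | S={0↦clo(λx. (x x), ∅)} | K=[arg]]
t=5: [C=x | E={x↦0} | S={0↦clo(λx. (x x), ∅)} | K=[fun]]
t=6: [C=(x x) | E={x↦1} | S={0↦clo(λx. (x x), ∅), 1↦clo(λx. (x x), ∅)} | K=∅]
t=7: [C=x | E={x↦1} | S={0↦clo(λx. (x x), ∅), 1↦clo(λx. (x x), ∅)} | K=[arg]]
t=8: [C=x | E={x↦1} | S={0↦clo(λx. (x x), ∅), 1↦clo(λx. (x x), ∅)} | K=[fun]]
t=9: [C=(x x) | E={x↦2} | S={0↦clo(λx. (x x), ∅), 1↦clo(λx. (x x), ∅), 2↦clo(λx. (x x), ∅)} | K=∅]
t=10: [C=x | E={x↦2} | S={0↦clo(λx. (x x), ∅), 1↦clo(λx. (x x), ∅), 2↦clo(λx. (x x), ∅)} | K=[arg]]
t=11: [C=x | E={x↦2} | S={0↦clo(λx. (x x), ∅), 1↦clo(λx. (x x), ∅), 2↦clo(λx. (x x), ∅)} | K=[fun]]
t=12: [C=(x x) | E={x↦3} | S={0↦clo(λx. (x x), ∅), 1↦clo(λx. (x x), ∅), 2↦clo(λx. (x x), ∅), 3↦clo(λx. (x x), ∅)} | K=∅]
t=13: [C=x | E={x↦3} | S={0↦clo(λx. (x x), ∅), 1↦clo(λx. (x x), ∅), 2↦clo(λx. (x x), ∅), 3↦clo(λx. (x x), ∅)} | K=[arg]]
t=14: [C=x | E={x↦3} | S={0↦clo(λx. (x x), ∅), 1↦clo(λx. (x x), ∅), 2↦clo(λx. (x x), ∅), 3↦clo(λx. (x x), ∅)} | K=[fun]]
t=15: [C=(x x) | E={x↦4} | S={0↦clo(λx. (x x), ∅), 1↦clo(λx. (x x), ∅), 2↦clo(λx. (x x), ∅), 3↦clo(λx. (x x), ∅), 4↦clo(λx. (x x), ∅)} | K=∅]
t=16: [C=x | E={x↦4} | S={0↦clo(λx. (x x), ∅), 1↦clo(λx. (x x), ∅), 2↦clo(λx. (x x), ∅), 3↦clo(λx. (x x), ∅), 4↦clo(λx. (x x), ∅)} | K=[arg]]
→ 16 transitions taken and the configuration is still not final: no result within 16 steps

Answer: DIVERGES (no final state within 16 steps)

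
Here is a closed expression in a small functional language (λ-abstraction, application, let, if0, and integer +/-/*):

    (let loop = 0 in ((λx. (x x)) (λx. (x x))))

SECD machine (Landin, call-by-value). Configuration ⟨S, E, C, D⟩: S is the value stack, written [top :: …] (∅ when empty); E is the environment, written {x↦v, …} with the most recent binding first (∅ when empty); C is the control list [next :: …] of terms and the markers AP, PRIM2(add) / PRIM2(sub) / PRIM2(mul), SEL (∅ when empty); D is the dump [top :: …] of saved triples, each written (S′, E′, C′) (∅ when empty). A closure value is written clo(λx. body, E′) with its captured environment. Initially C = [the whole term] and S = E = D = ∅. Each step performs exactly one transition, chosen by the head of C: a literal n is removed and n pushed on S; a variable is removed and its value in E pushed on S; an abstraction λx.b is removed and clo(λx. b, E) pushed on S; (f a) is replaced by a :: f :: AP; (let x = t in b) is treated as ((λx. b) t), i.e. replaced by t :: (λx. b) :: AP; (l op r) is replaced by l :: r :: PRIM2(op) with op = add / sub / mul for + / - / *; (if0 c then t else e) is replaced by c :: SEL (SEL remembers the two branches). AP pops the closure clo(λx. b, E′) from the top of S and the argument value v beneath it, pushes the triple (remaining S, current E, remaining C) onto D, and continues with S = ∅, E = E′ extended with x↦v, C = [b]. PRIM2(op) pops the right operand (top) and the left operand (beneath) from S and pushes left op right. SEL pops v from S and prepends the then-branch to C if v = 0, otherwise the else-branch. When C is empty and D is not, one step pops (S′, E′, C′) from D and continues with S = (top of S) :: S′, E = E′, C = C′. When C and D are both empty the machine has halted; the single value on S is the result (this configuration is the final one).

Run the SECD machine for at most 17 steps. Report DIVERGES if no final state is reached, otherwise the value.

Answer: DIVERGES (no final state within 17 steps)

Machine steps:
t=0: [S=∅ | E=∅ | C=[(let loop = 0 in ((λx. (x x)) (λx. (x x))))] | D=∅]
t=1: [S=∅ | E=∅ | C=[0 :: (λloop. ((λx. (x x)) (λx. (x x)))) :: AP] | D=∅]
t=2: [S=[0] | E=∅ | C=[(λloop. ((λx. (x x)) (λx. (x x)))) :: AP] | D=∅]
t=3: [S=[clo(λloop. ((λx. (x x)) (λx. (x x))), ∅) :: 0] | E=∅ | C=[AP] | D=∅]
t=4: [S=∅ | E={loop↦0} | C=[((λx. (x x)) (λx. (x x)))] | D=[(∅, ∅, ∅)]]
t=5: [S=∅ | E={loop↦0} | C=[(λx. (x x)) :: (λx. (x x)) :: AP] | D=[(∅, ∅, ∅)]]
t=6: [S=[clo(λx. (x x), {loop↦0})] | E={loop↦0} | C=[(λx. (x x)) :: AP] | D=[(∅, ∅, ∅)]]
t=7: [S=[clo(λx. (x x), {loop↦0}) :: clo(λx. (x x), {loop↦0})] | E={loop↦0} | C=[AP] | D=[(∅, ∅, ∅)]]
t=8: [S=∅ | E={x↦clo(λx. (x x), {loop↦0}), loop↦0} | C=[(x x)] | D=[(∅, {loop↦0}, ∅) :: (∅, ∅, ∅)]]
t=9: [S=∅ | E={x↦clo(λx. (x x), {loop↦0}), loop↦0} | C=[x :: x :: AP] | D=[(∅, {loop↦0}, ∅) :: (∅, ∅, ∅)]]
t=10: [S=[clo(λx. (x x), {loop↦0})] | E={x↦clo(λx. (x x), {loop↦0}), loop↦0} | C=[x :: AP] | D=[(∅, {loop↦0}, ∅) :: (∅, ∅, ∅)]]
t=11: [S=[clo(λx. (x x), {loop↦0}) :: clo(λx. (x x), {loop↦0})] | E={x↦clo(λx. (x x), {loop↦0}), loop↦0} | C=[AP] | D=[(∅, {loop↦0}, ∅) :: (∅, ∅, ∅)]]
t=12: [S=∅ | E={x↦clo(λx. (x x), {loop↦0}), loop↦0} | C=[(x x)] | D=[(∅, {x↦clo(λx. (x x), {loop↦0}), loop↦0}, ∅) :: (∅, {loop↦0}, ∅) :: (∅, ∅, ∅)]]
t=13: [S=∅ | E={x↦clo(λx. (x x), {loop↦0}), loop↦0} | C=[x :: x :: AP] | D=[(∅, {x↦clo(λx. (x x), {loop↦0}), loop↦0}, ∅) :: (∅, {loop↦0}, ∅) :: (∅, ∅, ∅)]]
t=14: [S=[clo(λx. (x x), {loop↦0})] | E={x↦clo(λx. (x x), {loop↦0}), loop↦0} | C=[x :: AP] | D=[(∅, {x↦clo(λx. (x x), {loop↦0}), loop↦0}, ∅) :: (∅, {loop↦0}, ∅) :: (∅, ∅, ∅)]]
t=15: [S=[clo(λx. (x x), {loop↦0}) :: clo(λx. (x x), {loop↦0})] | E={x↦clo(λx. (x x), {loop↦0}), loop↦0} | C=[AP] | D=[(∅, {x↦clo(λx. (x x), {loop↦0}), loop↦0}, ∅) :: (∅, {loop↦0}, ∅) :: (∅, ∅, ∅)]]
t=16: [S=∅ | E={x↦clo(λx. (x x), {loop↦0}), loop↦0} | C=[(x x)] | D=[(∅, {x↦clo(λx. (x x), {loop↦0}), loop↦0}, ∅) :: (∅, {x↦clo(λx. (x x), {loop↦0}), loop↦0}, ∅) :: (∅, {loop↦0}, ∅) :: (∅, ∅, ∅)]]
t=17: [S=∅ | E={x↦clo(λx. (x x), {loop↦0}), loop↦0} | C=[x :: x :: AP] | D=[(∅, {x↦clo(λx. (x x), {loop↦0}), loop↦0}, ∅) :: (∅, {x↦clo(λx. (x x), {loop↦0}), loop↦0}, ∅) :: (∅, {loop↦0}, ∅) :: (∅, ∅, ∅)]]
→ 17 transitions taken and the configuration is still not final: no result within 17 steps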